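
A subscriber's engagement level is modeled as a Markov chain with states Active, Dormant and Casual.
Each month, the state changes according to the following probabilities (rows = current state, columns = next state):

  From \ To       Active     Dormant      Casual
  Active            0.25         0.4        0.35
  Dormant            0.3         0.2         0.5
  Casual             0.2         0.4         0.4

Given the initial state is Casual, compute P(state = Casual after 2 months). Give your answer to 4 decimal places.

Sum over the intermediate state after 1 month:
P = P(Casual→Active)·P(Active→Casual) + P(Casual→Dormant)·P(Dormant→Casual) + P(Casual→Casual)·P(Casual→Casual)
  = 0.2×0.35 + 0.4×0.5 + 0.4×0.4
  = 0.0700 + 0.2000 + 0.1600 = 0.4300

0.4300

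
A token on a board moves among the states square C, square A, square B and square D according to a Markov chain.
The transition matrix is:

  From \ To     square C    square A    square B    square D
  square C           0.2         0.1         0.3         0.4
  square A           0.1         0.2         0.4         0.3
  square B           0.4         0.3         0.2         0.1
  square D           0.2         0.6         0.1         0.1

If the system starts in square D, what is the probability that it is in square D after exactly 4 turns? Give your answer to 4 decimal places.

0.2387

Propagate the distribution vector 4 turns from square D.
After 0 turns: (0.0000, 0.0000, 0.0000, 1.0000)
After 1 turn: (0.2000, 0.6000, 0.1000, 0.1000)
After 2 turns: (0.1600, 0.2300, 0.3300, 0.2800)
After 3 turns: (0.2430, 0.3290, 0.2340, 0.1940)
After 4 turns: (0.2139, 0.2767, 0.2707, 0.2387)
P(in square D after 4 turns) = 0.2387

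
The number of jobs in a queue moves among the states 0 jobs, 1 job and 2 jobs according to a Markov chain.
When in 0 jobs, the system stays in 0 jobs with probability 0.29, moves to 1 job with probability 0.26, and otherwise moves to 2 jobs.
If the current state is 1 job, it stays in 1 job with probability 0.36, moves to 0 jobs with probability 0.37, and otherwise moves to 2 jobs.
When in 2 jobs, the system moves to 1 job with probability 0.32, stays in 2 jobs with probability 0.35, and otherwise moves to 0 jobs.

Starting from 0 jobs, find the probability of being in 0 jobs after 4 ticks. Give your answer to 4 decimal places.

0.3293

Propagate the distribution vector 4 ticks from 0 jobs.
After 0 ticks: (1.0000, 0.0000, 0.0000)
After 1 tick: (0.2900, 0.2600, 0.4500)
After 2 ticks: (0.3288, 0.3130, 0.3582)
After 3 ticks: (0.3294, 0.3128, 0.3578)
After 4 ticks: (0.3293, 0.3127, 0.3579)
P(in 0 jobs after 4 ticks) = 0.3293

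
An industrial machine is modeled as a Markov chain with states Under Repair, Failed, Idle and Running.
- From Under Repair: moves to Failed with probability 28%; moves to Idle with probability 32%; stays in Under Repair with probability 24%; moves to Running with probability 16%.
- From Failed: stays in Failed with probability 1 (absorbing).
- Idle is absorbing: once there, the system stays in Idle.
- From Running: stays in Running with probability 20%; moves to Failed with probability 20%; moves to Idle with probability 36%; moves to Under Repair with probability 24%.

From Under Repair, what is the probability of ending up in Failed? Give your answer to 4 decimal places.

Let h(s) be the probability of absorption at Failed starting from transient state s. Then h(Failed) = 1 and h(Idle) = 0. By first-step analysis:
h(Under Repair) = 0.24·h(Under Repair) + 0.28·1 + 0.32·0 + 0.16·h(Running)
h(Running) = 0.24·h(Under Repair) + 0.2·1 + 0.36·0 + 0.2·h(Running)
Solving: h(Under Repair) = 0.4494, h(Running) = 0.3848.
Starting from Under Repair, the probability is 0.4494.

0.4494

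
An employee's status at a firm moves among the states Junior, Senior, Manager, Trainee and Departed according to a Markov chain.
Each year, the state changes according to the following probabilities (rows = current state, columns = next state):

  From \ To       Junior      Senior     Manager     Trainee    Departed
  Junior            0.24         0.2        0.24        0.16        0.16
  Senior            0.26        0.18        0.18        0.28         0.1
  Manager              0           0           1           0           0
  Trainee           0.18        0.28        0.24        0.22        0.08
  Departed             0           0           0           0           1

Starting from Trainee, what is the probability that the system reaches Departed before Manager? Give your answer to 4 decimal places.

Let h(s) be the probability of absorption at Departed starting from transient state s. Then h(Departed) = 1 and h(Manager) = 0. By first-step analysis:
h(Junior) = 0.24·h(Junior) + 0.2·h(Senior) + 0.24·0 + 0.16·h(Trainee) + 0.16·1
h(Senior) = 0.26·h(Junior) + 0.18·h(Senior) + 0.18·0 + 0.28·h(Trainee) + 0.1·1
h(Trainee) = 0.18·h(Junior) + 0.28·h(Senior) + 0.24·0 + 0.22·h(Trainee) + 0.08·1
Solving: h(Junior) = 0.3665, h(Senior) = 0.3443, h(Trainee) = 0.3107.
Starting from Trainee, the probability is 0.3107.

0.3107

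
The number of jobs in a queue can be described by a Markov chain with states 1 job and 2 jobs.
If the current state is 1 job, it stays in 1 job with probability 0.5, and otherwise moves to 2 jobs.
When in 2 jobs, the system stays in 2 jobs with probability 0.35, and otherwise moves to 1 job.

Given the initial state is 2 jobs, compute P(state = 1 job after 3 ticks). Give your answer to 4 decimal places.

0.5671

Propagate the distribution vector 3 ticks from 2 jobs.
After 0 ticks: (0.0000, 1.0000)
After 1 tick: (0.6500, 0.3500)
After 2 ticks: (0.5525, 0.4475)
After 3 ticks: (0.5671, 0.4329)
P(in 1 job after 3 ticks) = 0.5671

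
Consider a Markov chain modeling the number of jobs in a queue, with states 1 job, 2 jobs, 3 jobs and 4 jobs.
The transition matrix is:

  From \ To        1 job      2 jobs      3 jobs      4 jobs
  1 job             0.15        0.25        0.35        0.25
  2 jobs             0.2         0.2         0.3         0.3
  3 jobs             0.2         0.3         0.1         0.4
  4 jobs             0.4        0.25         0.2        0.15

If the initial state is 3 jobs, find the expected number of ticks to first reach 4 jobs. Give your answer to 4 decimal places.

2.8984

Let t(s) be the expected number of ticks to first reach 4 jobs from state s, with t(4 jobs) = 0. Conditioning on the first tick:
t(1 job) = 1 + 0.15·t(1 job) + 0.25·t(2 jobs) + 0.35·t(3 jobs)
t(2 jobs) = 1 + 0.2·t(1 job) + 0.2·t(2 jobs) + 0.3·t(3 jobs)
t(3 jobs) = 1 + 0.2·t(1 job) + 0.3·t(2 jobs) + 0.1·t(3 jobs)
Solving: t(1 job) = 3.2999, t(2 jobs) = 3.1619, t(3 jobs) = 2.8984.
Expected ticks from 3 jobs to 4 jobs: 2.8984.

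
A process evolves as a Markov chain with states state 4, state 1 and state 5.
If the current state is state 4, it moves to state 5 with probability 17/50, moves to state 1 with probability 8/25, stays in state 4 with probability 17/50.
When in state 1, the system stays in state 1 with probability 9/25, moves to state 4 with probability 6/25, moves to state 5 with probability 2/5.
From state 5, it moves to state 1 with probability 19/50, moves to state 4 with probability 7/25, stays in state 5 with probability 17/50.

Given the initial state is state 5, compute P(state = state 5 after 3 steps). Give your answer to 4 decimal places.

Propagate the distribution vector 3 steps from state 5.
After 0 steps: (0.0000, 0.0000, 1.0000)
After 1 step: (0.2800, 0.3800, 0.3400)
After 2 steps: (0.2816, 0.3556, 0.3628)
After 3 steps: (0.2827, 0.3560, 0.3613)
P(in state 5 after 3 steps) = 0.3613

0.3613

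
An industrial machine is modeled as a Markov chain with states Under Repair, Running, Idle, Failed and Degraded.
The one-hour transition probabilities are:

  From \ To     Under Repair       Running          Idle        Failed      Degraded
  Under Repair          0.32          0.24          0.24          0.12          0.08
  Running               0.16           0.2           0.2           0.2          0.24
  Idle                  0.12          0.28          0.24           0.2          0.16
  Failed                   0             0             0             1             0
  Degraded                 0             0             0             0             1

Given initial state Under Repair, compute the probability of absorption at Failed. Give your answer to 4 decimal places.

0.5354

Let h(s) be the probability of absorption at Failed starting from transient state s. Then h(Failed) = 1 and h(Degraded) = 0. By first-step analysis:
h(Under Repair) = 0.32·h(Under Repair) + 0.24·h(Running) + 0.24·h(Idle) + 0.12·1 + 0.08·0
h(Running) = 0.16·h(Under Repair) + 0.2·h(Running) + 0.2·h(Idle) + 0.2·1 + 0.24·0
h(Idle) = 0.12·h(Under Repair) + 0.28·h(Running) + 0.24·h(Idle) + 0.2·1 + 0.16·0
Solving: h(Under Repair) = 0.5354, h(Running) = 0.4890, h(Idle) = 0.5279.
Starting from Under Repair, the probability is 0.5354.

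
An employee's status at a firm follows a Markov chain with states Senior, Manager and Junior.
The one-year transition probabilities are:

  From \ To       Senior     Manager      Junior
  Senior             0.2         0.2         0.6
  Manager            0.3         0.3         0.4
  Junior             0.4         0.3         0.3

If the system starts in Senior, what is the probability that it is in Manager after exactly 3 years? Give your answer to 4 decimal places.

0.2660

Propagate the distribution vector 3 years from Senior.
After 0 years: (1.0000, 0.0000, 0.0000)
After 1 year: (0.2000, 0.2000, 0.6000)
After 2 years: (0.3400, 0.2800, 0.3800)
After 3 years: (0.3040, 0.2660, 0.4300)
P(in Manager after 3 years) = 0.2660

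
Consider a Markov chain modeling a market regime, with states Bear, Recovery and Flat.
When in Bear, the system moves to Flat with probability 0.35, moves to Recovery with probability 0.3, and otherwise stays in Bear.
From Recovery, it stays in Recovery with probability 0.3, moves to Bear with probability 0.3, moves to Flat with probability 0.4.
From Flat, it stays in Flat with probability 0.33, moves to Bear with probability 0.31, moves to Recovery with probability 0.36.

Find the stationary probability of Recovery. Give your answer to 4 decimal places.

Let the stationary distribution be π with π = πP and π_1 + π_2 + π_3 = 1.
π_1 = 0.35·π_1 + 0.3·π_2 + 0.31·π_3
π_2 = 0.3·π_1 + 0.3·π_2 + 0.36·π_3
Solving with the normalization constraint gives π = (0.3196, 0.3215, 0.3589).
So the stationary probability of Recovery is 0.3215.

0.3215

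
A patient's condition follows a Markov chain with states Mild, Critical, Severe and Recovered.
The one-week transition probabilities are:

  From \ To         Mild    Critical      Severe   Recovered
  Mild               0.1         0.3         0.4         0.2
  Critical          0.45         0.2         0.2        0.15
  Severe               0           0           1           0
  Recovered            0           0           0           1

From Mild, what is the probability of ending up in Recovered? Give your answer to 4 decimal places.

0.3504

Let h(s) be the probability of absorption at Recovered starting from transient state s. Then h(Recovered) = 1 and h(Severe) = 0. By first-step analysis:
h(Mild) = 0.1·h(Mild) + 0.3·h(Critical) + 0.4·0 + 0.2·1
h(Critical) = 0.45·h(Mild) + 0.2·h(Critical) + 0.2·0 + 0.15·1
Solving: h(Mild) = 0.3504, h(Critical) = 0.3846.
Starting from Mild, the probability is 0.3504.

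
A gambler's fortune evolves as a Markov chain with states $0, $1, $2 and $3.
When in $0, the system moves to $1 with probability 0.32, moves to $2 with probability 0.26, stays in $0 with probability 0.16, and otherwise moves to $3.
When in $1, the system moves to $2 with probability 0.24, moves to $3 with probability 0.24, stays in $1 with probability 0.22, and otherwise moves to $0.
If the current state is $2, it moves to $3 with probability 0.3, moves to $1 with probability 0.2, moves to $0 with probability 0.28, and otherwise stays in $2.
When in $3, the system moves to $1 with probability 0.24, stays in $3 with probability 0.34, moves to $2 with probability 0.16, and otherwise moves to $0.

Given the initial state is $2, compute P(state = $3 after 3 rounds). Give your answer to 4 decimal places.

0.2868

Propagate the distribution vector 3 rounds from $2.
After 0 rounds: (0.0000, 0.0000, 1.0000, 0.0000)
After 1 round: (0.2800, 0.2000, 0.2200, 0.3000)
After 2 rounds: (0.2444, 0.2496, 0.2172, 0.2888)
After 3 rounds: (0.2499, 0.2459, 0.2174, 0.2868)
P(in $3 after 3 rounds) = 0.2868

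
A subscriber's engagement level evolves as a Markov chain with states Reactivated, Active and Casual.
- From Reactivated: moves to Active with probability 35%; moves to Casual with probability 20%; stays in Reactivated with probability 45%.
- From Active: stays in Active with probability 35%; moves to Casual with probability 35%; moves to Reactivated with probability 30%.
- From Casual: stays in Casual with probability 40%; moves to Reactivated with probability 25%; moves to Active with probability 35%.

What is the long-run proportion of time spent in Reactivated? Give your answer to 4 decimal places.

0.3344

Let the stationary distribution be π with π = πP and π_1 + π_2 + π_3 = 1.
π_1 = 0.45·π_1 + 0.3·π_2 + 0.25·π_3
π_2 = 0.35·π_1 + 0.35·π_2 + 0.35·π_3
Solving with the normalization constraint gives π = (0.3344, 0.3500, 0.3156).
So the stationary probability of Reactivated is 0.3344.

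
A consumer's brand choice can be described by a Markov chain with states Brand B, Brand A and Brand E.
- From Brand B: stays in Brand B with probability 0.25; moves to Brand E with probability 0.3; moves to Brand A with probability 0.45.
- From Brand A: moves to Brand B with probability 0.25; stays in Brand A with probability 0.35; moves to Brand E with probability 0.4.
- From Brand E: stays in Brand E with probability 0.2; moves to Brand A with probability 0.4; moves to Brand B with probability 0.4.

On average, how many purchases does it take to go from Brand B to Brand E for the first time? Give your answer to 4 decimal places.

Let t(s) be the expected number of purchases to first reach Brand E from state s, with t(Brand E) = 0. Conditioning on the first purchase:
t(Brand B) = 1 + 0.25·t(Brand B) + 0.45·t(Brand A)
t(Brand A) = 1 + 0.25·t(Brand B) + 0.35·t(Brand A)
Solving: t(Brand B) = 2.9333, t(Brand A) = 2.6667.
Expected purchases from Brand B to Brand E: 2.9333.

2.9333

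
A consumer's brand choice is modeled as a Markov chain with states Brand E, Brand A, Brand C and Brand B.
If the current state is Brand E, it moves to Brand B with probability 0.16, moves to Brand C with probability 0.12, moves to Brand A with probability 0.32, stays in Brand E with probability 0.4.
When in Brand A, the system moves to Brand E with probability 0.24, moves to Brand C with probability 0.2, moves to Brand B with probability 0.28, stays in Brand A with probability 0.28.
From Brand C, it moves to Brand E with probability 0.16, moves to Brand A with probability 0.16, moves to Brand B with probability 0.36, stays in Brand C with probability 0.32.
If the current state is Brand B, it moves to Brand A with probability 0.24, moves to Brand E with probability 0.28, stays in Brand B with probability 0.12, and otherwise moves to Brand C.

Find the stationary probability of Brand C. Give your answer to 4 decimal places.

Let the stationary distribution be π with π = πP and π_1 + π_2 + π_3 + π_4 = 1.
π_1 = 0.4·π_1 + 0.24·π_2 + 0.16·π_3 + 0.28·π_4
π_2 = 0.32·π_1 + 0.28·π_2 + 0.16·π_3 + 0.24·π_4
π_3 = 0.12·π_1 + 0.2·π_2 + 0.32·π_3 + 0.36·π_4
Solving with the normalization constraint gives π = (0.2734, 0.2524, 0.2442, 0.2299).
So the stationary probability of Brand C is 0.2442.

0.2442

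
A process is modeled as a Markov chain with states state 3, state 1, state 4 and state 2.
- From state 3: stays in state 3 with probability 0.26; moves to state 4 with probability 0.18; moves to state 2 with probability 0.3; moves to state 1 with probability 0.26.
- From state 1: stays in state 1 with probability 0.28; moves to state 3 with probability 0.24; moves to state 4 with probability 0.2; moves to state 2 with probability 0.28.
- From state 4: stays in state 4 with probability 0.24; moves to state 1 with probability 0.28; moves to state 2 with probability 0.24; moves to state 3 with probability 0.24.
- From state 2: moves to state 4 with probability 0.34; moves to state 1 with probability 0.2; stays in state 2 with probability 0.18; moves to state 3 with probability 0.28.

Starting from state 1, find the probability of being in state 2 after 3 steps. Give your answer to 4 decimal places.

Propagate the distribution vector 3 steps from state 1.
After 0 steps: (0.0000, 1.0000, 0.0000, 0.0000)
After 1 step: (0.2400, 0.2800, 0.2000, 0.2800)
After 2 steps: (0.2560, 0.2528, 0.2424, 0.2488)
After 3 steps: (0.2551, 0.2550, 0.2394, 0.2505)
P(in state 2 after 3 steps) = 0.2505

0.2505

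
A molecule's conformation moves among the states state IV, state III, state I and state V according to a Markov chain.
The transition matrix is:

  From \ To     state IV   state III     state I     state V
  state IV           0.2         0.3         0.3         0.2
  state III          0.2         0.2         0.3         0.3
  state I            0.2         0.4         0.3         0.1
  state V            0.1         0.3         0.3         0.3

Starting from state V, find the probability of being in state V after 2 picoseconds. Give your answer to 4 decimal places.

0.2300

Propagate the distribution vector 2 picoseconds from state V.
After 0 picoseconds: (0.0000, 0.0000, 0.0000, 1.0000)
After 1 picosecond: (0.1000, 0.3000, 0.3000, 0.3000)
After 2 picoseconds: (0.1700, 0.3000, 0.3000, 0.2300)
P(in state V after 2 picoseconds) = 0.2300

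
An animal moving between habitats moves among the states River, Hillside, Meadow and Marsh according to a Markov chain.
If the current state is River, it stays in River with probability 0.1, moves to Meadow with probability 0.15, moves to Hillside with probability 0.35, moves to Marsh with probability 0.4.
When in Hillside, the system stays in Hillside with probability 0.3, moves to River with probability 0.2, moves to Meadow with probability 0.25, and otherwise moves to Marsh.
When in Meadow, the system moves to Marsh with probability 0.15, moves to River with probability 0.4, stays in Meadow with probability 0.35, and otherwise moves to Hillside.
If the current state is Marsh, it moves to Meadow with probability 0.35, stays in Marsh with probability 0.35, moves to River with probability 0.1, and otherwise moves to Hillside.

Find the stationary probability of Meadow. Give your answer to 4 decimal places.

Let the stationary distribution be π with π = πP and π_1 + π_2 + π_3 + π_4 = 1.
π_1 = 0.1·π_1 + 0.2·π_2 + 0.4·π_3 + 0.1·π_4
π_2 = 0.35·π_1 + 0.3·π_2 + 0.1·π_3 + 0.2·π_4
π_3 = 0.15·π_1 + 0.25·π_2 + 0.35·π_3 + 0.35·π_4
Solving with the normalization constraint gives π = (0.2083, 0.2252, 0.2858, 0.2807).
So the stationary probability of Meadow is 0.2858.

0.2858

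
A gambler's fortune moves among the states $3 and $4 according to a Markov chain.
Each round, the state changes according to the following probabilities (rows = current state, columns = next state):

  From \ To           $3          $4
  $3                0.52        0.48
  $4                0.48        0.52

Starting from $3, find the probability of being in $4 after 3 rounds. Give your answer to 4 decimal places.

Propagate the distribution vector 3 rounds from $3.
After 0 rounds: (1.0000, 0.0000)
After 1 round: (0.5200, 0.4800)
After 2 rounds: (0.5008, 0.4992)
After 3 rounds: (0.5000, 0.5000)
P(in $4 after 3 rounds) = 0.5000

0.5000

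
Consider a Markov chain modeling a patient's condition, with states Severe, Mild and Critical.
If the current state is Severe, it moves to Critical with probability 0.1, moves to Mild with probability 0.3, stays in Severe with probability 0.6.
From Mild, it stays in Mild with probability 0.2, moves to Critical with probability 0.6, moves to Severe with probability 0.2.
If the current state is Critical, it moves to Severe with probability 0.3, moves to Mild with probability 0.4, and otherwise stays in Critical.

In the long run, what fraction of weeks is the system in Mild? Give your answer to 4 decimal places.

Let the stationary distribution be π with π = πP and π_1 + π_2 + π_3 = 1.
π_1 = 0.6·π_1 + 0.2·π_2 + 0.3·π_3
π_2 = 0.3·π_1 + 0.2·π_2 + 0.4·π_3
Solving with the normalization constraint gives π = (0.3855, 0.3012, 0.3133).
So the stationary probability of Mild is 0.3012.

0.3012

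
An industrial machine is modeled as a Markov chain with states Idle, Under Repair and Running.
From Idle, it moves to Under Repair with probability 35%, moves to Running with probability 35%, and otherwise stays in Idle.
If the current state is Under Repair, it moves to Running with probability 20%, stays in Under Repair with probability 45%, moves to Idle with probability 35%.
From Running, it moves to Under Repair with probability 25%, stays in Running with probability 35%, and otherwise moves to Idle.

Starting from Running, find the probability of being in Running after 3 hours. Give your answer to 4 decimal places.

0.2990

Propagate the distribution vector 3 hours from Running.
After 0 hours: (0.0000, 0.0000, 1.0000)
After 1 hour: (0.4000, 0.2500, 0.3500)
After 2 hours: (0.3475, 0.3400, 0.3125)
After 3 hours: (0.3483, 0.3528, 0.2990)
P(in Running after 3 hours) = 0.2990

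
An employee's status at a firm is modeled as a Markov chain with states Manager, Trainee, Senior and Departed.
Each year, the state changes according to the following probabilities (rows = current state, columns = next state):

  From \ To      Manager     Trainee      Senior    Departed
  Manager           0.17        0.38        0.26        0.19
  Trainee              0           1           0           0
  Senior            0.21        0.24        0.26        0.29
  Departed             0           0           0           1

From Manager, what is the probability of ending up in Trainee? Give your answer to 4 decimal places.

0.6140

Let h(s) be the probability of absorption at Trainee starting from transient state s. Then h(Trainee) = 1 and h(Departed) = 0. By first-step analysis:
h(Manager) = 0.17·h(Manager) + 0.38·1 + 0.26·h(Senior) + 0.19·0
h(Senior) = 0.21·h(Manager) + 0.24·1 + 0.26·h(Senior) + 0.29·0
Solving: h(Manager) = 0.6140, h(Senior) = 0.4986.
Starting from Manager, the probability is 0.6140.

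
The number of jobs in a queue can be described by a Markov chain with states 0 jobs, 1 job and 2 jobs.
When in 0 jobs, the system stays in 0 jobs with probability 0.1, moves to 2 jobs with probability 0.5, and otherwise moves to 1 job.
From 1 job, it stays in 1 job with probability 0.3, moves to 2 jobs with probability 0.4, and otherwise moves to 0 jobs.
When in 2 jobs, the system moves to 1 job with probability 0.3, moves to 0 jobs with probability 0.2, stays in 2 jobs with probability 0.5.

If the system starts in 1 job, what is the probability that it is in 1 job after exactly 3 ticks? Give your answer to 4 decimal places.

0.3200

Propagate the distribution vector 3 ticks from 1 job.
After 0 ticks: (0.0000, 1.0000, 0.0000)
After 1 tick: (0.3000, 0.3000, 0.4000)
After 2 ticks: (0.2000, 0.3300, 0.4700)
After 3 ticks: (0.2130, 0.3200, 0.4670)
P(in 1 job after 3 ticks) = 0.3200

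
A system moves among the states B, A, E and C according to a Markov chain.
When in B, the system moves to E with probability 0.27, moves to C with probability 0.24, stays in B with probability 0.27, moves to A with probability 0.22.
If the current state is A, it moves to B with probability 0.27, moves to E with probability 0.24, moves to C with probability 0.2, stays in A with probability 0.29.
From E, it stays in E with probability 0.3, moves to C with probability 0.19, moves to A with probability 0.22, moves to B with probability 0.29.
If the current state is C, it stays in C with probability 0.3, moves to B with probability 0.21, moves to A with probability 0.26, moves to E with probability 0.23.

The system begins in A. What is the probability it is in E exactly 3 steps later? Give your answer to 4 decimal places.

Propagate the distribution vector 3 steps from A.
After 0 steps: (0.0000, 1.0000, 0.0000, 0.0000)
After 1 step: (0.2700, 0.2900, 0.2400, 0.2000)
After 2 steps: (0.2628, 0.2483, 0.2605, 0.2284)
After 3 steps: (0.2615, 0.2465, 0.2612, 0.2307)
P(in E after 3 steps) = 0.2612

0.2612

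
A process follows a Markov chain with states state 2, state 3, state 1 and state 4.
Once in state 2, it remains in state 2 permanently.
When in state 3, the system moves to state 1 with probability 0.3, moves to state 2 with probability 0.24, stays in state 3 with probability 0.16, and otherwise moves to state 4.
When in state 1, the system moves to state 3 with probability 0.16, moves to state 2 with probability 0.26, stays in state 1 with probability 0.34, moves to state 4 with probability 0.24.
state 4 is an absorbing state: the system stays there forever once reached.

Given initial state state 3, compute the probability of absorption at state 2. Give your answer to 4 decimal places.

0.4668

Let h(s) be the probability of absorption at state 2 starting from transient state s. Then h(state 2) = 1 and h(state 4) = 0. By first-step analysis:
h(state 3) = 0.24·1 + 0.16·h(state 3) + 0.3·h(state 1) + 0.3·0
h(state 1) = 0.26·1 + 0.16·h(state 3) + 0.34·h(state 1) + 0.24·0
Solving: h(state 3) = 0.4668, h(state 1) = 0.5071.
Starting from state 3, the probability is 0.4668.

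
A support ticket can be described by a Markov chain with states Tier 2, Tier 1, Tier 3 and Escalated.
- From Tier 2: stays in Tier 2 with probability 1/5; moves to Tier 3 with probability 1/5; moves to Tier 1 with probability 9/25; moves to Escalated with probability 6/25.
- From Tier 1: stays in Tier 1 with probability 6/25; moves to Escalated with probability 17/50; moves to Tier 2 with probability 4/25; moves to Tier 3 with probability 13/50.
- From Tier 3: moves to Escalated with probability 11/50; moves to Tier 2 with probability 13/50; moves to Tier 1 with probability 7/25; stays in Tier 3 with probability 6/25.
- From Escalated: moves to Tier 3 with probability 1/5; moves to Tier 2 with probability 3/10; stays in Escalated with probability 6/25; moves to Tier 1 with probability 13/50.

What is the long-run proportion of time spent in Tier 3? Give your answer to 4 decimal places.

0.2259

Let the stationary distribution be π with π = πP and π_1 + π_2 + π_3 + π_4 = 1.
π_1 = 0.2·π_1 + 0.16·π_2 + 0.26·π_3 + 0.3·π_4
π_2 = 0.36·π_1 + 0.24·π_2 + 0.28·π_3 + 0.26·π_4
π_3 = 0.2·π_1 + 0.26·π_2 + 0.24·π_3 + 0.2·π_4
Solving with the normalization constraint gives π = (0.2287, 0.2817, 0.2259, 0.2637).
So the stationary probability of Tier 3 is 0.2259.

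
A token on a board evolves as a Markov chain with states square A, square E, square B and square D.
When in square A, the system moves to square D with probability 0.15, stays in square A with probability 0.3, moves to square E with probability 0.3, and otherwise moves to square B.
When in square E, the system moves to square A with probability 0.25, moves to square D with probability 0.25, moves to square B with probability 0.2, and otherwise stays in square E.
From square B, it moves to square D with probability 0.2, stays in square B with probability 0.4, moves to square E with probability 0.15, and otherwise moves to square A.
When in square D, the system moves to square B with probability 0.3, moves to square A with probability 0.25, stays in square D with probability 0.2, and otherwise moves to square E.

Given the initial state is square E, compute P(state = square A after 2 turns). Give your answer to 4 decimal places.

0.2625

Propagate the distribution vector 2 turns from square E.
After 0 turns: (0.0000, 1.0000, 0.0000, 0.0000)
After 1 turn: (0.2500, 0.3000, 0.2000, 0.2500)
After 2 turns: (0.2625, 0.2575, 0.2775, 0.2025)
P(in square A after 2 turns) = 0.2625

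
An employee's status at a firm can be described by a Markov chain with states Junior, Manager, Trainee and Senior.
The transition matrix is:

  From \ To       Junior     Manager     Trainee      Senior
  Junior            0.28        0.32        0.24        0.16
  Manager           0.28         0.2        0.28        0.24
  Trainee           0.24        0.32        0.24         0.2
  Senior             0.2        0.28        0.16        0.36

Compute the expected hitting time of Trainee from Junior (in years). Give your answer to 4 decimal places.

4.2940

Let t(s) be the expected number of years to first reach Trainee from state s, with t(Trainee) = 0. Conditioning on the first year:
t(Junior) = 1 + 0.28·t(Junior) + 0.32·t(Manager) + 0.16·t(Senior)
t(Manager) = 1 + 0.28·t(Junior) + 0.2·t(Manager) + 0.24·t(Senior)
t(Senior) = 1 + 0.2·t(Junior) + 0.28·t(Manager) + 0.36·t(Senior)
Solving: t(Junior) = 4.2940, t(Manager) = 4.1718, t(Senior) = 4.7295.
Expected years from Junior to Trainee: 4.2940.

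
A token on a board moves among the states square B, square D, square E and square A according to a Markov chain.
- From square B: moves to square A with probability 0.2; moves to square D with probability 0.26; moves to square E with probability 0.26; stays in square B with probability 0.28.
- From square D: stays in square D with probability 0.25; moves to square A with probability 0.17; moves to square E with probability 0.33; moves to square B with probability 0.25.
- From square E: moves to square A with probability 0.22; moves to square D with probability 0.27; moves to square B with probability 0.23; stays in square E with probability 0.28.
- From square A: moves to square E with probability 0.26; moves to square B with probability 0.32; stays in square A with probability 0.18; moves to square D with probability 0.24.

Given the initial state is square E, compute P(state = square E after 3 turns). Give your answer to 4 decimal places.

Propagate the distribution vector 3 turns from square E.
After 0 turns: (0.0000, 0.0000, 1.0000, 0.0000)
After 1 turn: (0.2300, 0.2700, 0.2800, 0.2200)
After 2 turns: (0.2667, 0.2557, 0.2845, 0.1931)
After 3 turns: (0.2658, 0.2564, 0.2836, 0.1942)
P(in square E after 3 turns) = 0.2836

0.2836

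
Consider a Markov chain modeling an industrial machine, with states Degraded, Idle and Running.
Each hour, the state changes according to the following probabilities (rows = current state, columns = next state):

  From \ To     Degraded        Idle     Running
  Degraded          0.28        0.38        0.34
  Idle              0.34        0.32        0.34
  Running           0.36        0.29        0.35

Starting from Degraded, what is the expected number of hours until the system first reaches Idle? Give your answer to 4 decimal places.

2.8646

Let t(s) be the expected number of hours to first reach Idle from state s, with t(Idle) = 0. Conditioning on the first hour:
t(Degraded) = 1 + 0.28·t(Degraded) + 0.34·t(Running)
t(Running) = 1 + 0.36·t(Degraded) + 0.35·t(Running)
Solving: t(Degraded) = 2.8646, t(Running) = 3.1250.
Expected hours from Degraded to Idle: 2.8646.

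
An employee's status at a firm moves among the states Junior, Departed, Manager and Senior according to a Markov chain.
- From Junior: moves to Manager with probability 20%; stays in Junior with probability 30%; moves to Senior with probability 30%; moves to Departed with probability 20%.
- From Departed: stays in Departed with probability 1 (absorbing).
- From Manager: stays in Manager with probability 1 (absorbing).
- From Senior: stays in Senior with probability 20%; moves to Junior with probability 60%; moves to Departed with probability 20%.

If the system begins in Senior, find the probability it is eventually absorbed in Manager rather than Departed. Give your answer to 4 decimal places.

0.3158

Let h(s) be the probability of absorption at Manager starting from transient state s. Then h(Manager) = 1 and h(Departed) = 0. By first-step analysis:
h(Junior) = 0.3·h(Junior) + 0.2·0 + 0.2·1 + 0.3·h(Senior)
h(Senior) = 0.6·h(Junior) + 0.2·0 + 0.2·h(Senior)
Solving: h(Junior) = 0.4211, h(Senior) = 0.3158.
Starting from Senior, the probability is 0.3158.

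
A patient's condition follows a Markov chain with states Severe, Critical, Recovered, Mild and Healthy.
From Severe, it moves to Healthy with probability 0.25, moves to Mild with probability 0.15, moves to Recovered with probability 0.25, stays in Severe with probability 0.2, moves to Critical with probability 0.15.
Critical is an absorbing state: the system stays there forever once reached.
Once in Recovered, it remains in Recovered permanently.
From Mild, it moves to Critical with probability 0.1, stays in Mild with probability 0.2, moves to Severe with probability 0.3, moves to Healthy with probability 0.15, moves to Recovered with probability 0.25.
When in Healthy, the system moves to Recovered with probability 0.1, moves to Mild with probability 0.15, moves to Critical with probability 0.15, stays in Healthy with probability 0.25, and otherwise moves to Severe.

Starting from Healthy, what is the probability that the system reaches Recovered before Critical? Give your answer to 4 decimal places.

0.5422

Let h(s) be the probability of absorption at Recovered starting from transient state s. Then h(Recovered) = 1 and h(Critical) = 0. By first-step analysis:
h(Severe) = 0.2·h(Severe) + 0.15·0 + 0.25·1 + 0.15·h(Mild) + 0.25·h(Healthy)
h(Mild) = 0.3·h(Severe) + 0.1·0 + 0.25·1 + 0.2·h(Mild) + 0.15·h(Healthy)
h(Healthy) = 0.35·h(Severe) + 0.15·0 + 0.1·1 + 0.15·h(Mild) + 0.25·h(Healthy)
Solving: h(Severe) = 0.6019, h(Mild) = 0.6399, h(Healthy) = 0.5422.
Starting from Healthy, the probability is 0.5422.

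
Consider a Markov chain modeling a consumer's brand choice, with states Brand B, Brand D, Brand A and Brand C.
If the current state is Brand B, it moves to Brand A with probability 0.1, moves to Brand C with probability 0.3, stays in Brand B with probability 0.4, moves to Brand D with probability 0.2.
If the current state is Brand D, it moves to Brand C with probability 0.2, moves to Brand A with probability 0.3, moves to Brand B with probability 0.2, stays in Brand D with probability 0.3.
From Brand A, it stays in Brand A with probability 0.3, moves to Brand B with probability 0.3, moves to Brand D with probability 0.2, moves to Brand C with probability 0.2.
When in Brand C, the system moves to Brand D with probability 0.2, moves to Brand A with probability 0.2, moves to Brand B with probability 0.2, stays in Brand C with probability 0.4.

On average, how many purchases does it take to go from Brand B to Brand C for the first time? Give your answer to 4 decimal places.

Let t(s) be the expected number of purchases to first reach Brand C from state s, with t(Brand C) = 0. Conditioning on the first purchase:
t(Brand B) = 1 + 0.4·t(Brand B) + 0.2·t(Brand D) + 0.1·t(Brand A)
t(Brand D) = 1 + 0.2·t(Brand B) + 0.3·t(Brand D) + 0.3·t(Brand A)
t(Brand A) = 1 + 0.3·t(Brand B) + 0.2·t(Brand D) + 0.3·t(Brand A)
Solving: t(Brand B) = 3.8503, t(Brand D) = 4.3850, t(Brand A) = 4.3316.
Expected purchases from Brand B to Brand C: 3.8503.

3.8503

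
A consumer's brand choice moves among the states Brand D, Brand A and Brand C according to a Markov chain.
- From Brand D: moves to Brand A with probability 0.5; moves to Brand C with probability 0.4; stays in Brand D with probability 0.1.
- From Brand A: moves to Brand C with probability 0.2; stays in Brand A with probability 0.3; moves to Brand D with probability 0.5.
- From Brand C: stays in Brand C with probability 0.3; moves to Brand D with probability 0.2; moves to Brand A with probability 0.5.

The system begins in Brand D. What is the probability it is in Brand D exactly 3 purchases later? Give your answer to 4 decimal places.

0.2860

Propagate the distribution vector 3 purchases from Brand D.
After 0 purchases: (1.0000, 0.0000, 0.0000)
After 1 purchase: (0.1000, 0.5000, 0.4000)
After 2 purchases: (0.3400, 0.4000, 0.2600)
After 3 purchases: (0.2860, 0.4200, 0.2940)
P(in Brand D after 3 purchases) = 0.2860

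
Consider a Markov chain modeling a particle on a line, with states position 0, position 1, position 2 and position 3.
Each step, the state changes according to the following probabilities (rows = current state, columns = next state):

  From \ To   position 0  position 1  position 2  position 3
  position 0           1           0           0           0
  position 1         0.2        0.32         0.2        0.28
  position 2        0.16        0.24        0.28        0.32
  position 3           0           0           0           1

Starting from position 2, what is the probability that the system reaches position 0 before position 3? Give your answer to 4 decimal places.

Let h(s) be the probability of absorption at position 0 starting from transient state s. Then h(position 0) = 1 and h(position 3) = 0. By first-step analysis:
h(position 1) = 0.2·1 + 0.32·h(position 1) + 0.2·h(position 2) + 0.28·0
h(position 2) = 0.16·1 + 0.24·h(position 1) + 0.28·h(position 2) + 0.32·0
Solving: h(position 1) = 0.3986, h(position 2) = 0.3551.
Starting from position 2, the probability is 0.3551.

0.3551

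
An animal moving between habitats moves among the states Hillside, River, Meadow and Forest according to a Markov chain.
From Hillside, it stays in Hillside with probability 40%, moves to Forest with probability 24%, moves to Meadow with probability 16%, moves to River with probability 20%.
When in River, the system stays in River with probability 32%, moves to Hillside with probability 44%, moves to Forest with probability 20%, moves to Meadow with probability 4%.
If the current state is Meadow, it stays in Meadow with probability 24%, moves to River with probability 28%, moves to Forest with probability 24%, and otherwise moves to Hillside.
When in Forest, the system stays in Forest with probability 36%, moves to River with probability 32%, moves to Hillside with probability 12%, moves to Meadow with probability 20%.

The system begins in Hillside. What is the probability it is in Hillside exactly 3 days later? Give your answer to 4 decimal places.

Propagate the distribution vector 3 days from Hillside.
After 0 days: (1.0000, 0.0000, 0.0000, 0.0000)
After 1 day: (0.4000, 0.2000, 0.1600, 0.2400)
After 2 days: (0.3152, 0.2656, 0.1584, 0.2608)
After 3 days: (0.3123, 0.2758, 0.1512, 0.2607)
P(in Hillside after 3 days) = 0.3123

0.3123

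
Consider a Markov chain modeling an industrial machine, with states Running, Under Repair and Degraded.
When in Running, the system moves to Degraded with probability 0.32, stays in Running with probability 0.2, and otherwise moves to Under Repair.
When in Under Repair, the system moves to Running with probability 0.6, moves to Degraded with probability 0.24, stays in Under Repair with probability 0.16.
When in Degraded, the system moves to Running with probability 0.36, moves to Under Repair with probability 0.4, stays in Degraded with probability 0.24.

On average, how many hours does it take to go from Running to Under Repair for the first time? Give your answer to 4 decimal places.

Let t(s) be the expected number of hours to first reach Under Repair from state s, with t(Under Repair) = 0. Conditioning on the first hour:
t(Running) = 1 + 0.2·t(Running) + 0.32·t(Degraded)
t(Degraded) = 1 + 0.36·t(Running) + 0.24·t(Degraded)
Solving: t(Running) = 2.1916, t(Degraded) = 2.3539.
Expected hours from Running to Under Repair: 2.1916.

2.1916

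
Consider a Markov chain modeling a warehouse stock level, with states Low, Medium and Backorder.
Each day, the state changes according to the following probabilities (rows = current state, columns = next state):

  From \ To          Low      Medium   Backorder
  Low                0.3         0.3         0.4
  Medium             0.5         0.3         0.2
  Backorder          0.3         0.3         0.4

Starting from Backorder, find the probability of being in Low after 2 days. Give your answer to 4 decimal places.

Sum over the intermediate state after 1 day:
P = P(Backorder→Low)·P(Low→Low) + P(Backorder→Medium)·P(Medium→Low) + P(Backorder→Backorder)·P(Backorder→Low)
  = 0.3×0.3 + 0.3×0.5 + 0.4×0.3
  = 0.0900 + 0.1500 + 0.1200 = 0.3600

0.3600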